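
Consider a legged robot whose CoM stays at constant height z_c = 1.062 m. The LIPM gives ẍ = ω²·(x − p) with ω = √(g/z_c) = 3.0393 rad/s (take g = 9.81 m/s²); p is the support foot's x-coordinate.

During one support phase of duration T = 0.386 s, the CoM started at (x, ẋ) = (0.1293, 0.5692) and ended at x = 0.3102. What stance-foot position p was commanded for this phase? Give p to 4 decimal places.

ωT = 3.0393·0.386 = 1.173170; cosh(ωT) = 1.770803, sinh(ωT) = 1.461419
x(T) = p + (x₀−p)·cosh(ωT) + (ẋ₀/ω)·sinh(ωT) ⇒ p·(1 − cosh) = x(T) − x₀·cosh − (ẋ₀/ω)·sinh
numerator   = 0.3102 − (0.1293)·1.770803 − (0.5692/3.0393)·1.461419 = -0.192459
denominator = 1 − 1.770803 = -0.770803
p = -0.192459 / -0.770803 = 0.2497

p = 0.2497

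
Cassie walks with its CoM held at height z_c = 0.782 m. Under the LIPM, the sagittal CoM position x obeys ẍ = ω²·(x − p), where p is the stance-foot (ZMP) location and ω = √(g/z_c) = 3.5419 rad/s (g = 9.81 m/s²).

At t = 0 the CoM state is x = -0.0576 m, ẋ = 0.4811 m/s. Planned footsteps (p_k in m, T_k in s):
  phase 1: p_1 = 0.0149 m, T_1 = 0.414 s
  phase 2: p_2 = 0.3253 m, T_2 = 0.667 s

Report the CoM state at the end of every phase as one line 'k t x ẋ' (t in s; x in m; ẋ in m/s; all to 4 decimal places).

1 0.4140 0.1281 0.5712
2 1.0810 0.1175 -0.6164

phase 1: p=0.0149, T=0.414, ωT=1.466347, cosh=2.282071, sinh=2.051304; start (x,ẋ)=(-0.057600, 0.481100) → end (x,ẋ)=(0.128081, 0.571155)
phase 2: p=0.3253, T=0.667, ωT=2.362447, cosh=5.355546, sinh=5.261356; start (x,ẋ)=(0.128081, 0.571155) → end (x,ẋ)=(0.117511, -0.616378)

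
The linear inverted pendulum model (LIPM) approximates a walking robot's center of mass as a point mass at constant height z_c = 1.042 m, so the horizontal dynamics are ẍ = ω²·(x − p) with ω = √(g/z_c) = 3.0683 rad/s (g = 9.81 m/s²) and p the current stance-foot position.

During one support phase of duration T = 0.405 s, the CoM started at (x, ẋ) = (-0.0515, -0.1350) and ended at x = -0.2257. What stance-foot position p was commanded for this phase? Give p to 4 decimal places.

ωT = 3.0683·0.405 = 1.242662; cosh(ωT) = 1.876719, sinh(ωT) = 1.588104
x(T) = p + (x₀−p)·cosh(ωT) + (ẋ₀/ω)·sinh(ωT) ⇒ p·(1 − cosh) = x(T) − x₀·cosh − (ẋ₀/ω)·sinh
numerator   = -0.2257 − (-0.0515)·1.876719 − (-0.1350/3.0683)·1.588104 = -0.059175
denominator = 1 − 1.876719 = -0.876719
p = -0.059175 / -0.876719 = 0.0675

p = 0.0675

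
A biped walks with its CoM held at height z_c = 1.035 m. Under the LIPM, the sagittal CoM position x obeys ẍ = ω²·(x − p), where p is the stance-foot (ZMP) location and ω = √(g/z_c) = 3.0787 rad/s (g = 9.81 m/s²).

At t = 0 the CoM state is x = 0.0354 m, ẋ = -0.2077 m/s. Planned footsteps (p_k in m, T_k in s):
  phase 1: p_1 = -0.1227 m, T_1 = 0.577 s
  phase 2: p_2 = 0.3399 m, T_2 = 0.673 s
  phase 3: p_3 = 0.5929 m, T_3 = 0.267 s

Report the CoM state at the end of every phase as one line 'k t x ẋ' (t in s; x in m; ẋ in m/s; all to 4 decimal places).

phase 1: p=-0.1227, T=0.577, ωT=1.776410, cosh=3.038925, sinh=2.869681; start (x,ẋ)=(0.035400, -0.207700) → end (x,ẋ)=(0.164155, 0.765611)
phase 2: p=0.3399, T=0.673, ωT=2.071965, cosh=4.033175, sinh=3.907237; start (x,ẋ)=(0.164155, 0.765611) → end (x,ẋ)=(0.602742, 0.973771)
phase 3: p=0.5929, T=0.267, ωT=0.822013, cosh=1.357310, sinh=0.917764; start (x,ẋ)=(0.602742, 0.973771) → end (x,ẋ)=(0.896541, 1.349518)

1 0.5770 0.1642 0.7656
2 1.2500 0.6027 0.9738
3 1.5170 0.8965 1.3495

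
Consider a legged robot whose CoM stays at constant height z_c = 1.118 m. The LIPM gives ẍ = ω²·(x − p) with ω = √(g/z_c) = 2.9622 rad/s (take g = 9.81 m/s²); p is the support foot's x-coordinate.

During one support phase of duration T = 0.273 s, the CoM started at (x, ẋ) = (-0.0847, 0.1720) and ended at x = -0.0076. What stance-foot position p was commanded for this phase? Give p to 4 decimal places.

ωT = 2.9622·0.273 = 0.808681; cosh(ωT) = 1.345195, sinh(ωT) = 0.899749
x(T) = p + (x₀−p)·cosh(ωT) + (ẋ₀/ω)·sinh(ωT) ⇒ p·(1 − cosh) = x(T) − x₀·cosh − (ẋ₀/ω)·sinh
numerator   = -0.0076 − (-0.0847)·1.345195 − (0.1720/2.9622)·0.899749 = 0.054094
denominator = 1 − 1.345195 = -0.345195
p = 0.054094 / -0.345195 = -0.1567

p = -0.1567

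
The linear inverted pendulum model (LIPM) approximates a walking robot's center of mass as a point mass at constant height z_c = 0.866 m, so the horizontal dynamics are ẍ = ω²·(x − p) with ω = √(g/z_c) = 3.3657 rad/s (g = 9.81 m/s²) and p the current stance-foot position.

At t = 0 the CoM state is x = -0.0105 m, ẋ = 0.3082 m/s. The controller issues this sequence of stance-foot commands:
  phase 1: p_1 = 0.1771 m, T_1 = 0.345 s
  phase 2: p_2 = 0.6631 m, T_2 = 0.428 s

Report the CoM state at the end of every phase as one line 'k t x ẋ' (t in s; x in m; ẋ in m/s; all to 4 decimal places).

1 0.3450 -0.0199 -0.3690
2 0.7730 -1.0785 -5.4047

phase 1: p=0.1771, T=0.345, ωT=1.161166, cosh=1.753389, sinh=1.440268; start (x,ẋ)=(-0.010500, 0.308200) → end (x,ẋ)=(-0.019949, -0.368998)
phase 2: p=0.6631, T=0.428, ωT=1.440520, cosh=2.229847, sinh=1.993042; start (x,ẋ)=(-0.019949, -0.368998) → end (x,ẋ)=(-1.078502, -5.404692)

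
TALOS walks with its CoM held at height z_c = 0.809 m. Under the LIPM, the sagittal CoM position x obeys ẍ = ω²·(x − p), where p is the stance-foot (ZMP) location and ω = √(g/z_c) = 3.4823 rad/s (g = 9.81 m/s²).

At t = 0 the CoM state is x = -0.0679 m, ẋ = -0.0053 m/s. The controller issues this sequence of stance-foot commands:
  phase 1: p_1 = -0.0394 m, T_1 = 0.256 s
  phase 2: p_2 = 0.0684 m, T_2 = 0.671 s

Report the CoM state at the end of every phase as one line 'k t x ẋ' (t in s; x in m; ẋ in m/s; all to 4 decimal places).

phase 1: p=-0.0394, T=0.256, ωT=0.891469, cosh=1.424381, sinh=1.014328; start (x,ẋ)=(-0.067900, -0.005300) → end (x,ẋ)=(-0.081539, -0.108217)
phase 2: p=0.0684, T=0.671, ωT=2.336623, cosh=5.221447, sinh=5.124794; start (x,ẋ)=(-0.081539, -0.108217) → end (x,ẋ)=(-0.873756, -3.240864)

1 0.2560 -0.0815 -0.1082
2 0.9270 -0.8738 -3.2409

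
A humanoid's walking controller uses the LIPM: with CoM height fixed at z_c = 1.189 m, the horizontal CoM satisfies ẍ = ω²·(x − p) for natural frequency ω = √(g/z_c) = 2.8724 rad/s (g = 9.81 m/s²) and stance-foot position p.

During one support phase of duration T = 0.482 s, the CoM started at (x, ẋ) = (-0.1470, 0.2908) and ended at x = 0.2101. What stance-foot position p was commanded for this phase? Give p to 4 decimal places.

p = -0.2965

ωT = 2.8724·0.482 = 1.384497; cosh(ωT) = 2.121633, sinh(ωT) = 1.871183
x(T) = p + (x₀−p)·cosh(ωT) + (ẋ₀/ω)·sinh(ωT) ⇒ p·(1 − cosh) = x(T) − x₀·cosh − (ẋ₀/ω)·sinh
numerator   = 0.2101 − (-0.1470)·2.121633 − (0.2908/2.8724)·1.871183 = 0.332543
denominator = 1 − 2.121633 = -1.121633
p = 0.332543 / -1.121633 = -0.2965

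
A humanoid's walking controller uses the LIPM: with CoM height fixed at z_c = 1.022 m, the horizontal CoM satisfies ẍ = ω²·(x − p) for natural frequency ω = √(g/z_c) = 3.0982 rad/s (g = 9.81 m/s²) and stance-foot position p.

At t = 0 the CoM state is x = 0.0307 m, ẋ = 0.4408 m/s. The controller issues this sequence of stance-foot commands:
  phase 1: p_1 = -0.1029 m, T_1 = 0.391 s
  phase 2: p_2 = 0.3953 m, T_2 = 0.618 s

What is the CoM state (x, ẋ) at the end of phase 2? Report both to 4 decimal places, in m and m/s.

x = 1.8112, ẋ = 4.6153

phase 1: p=-0.1029, T=0.391, ωT=1.211396, cosh=1.827976, sinh=1.530194; start (x,ẋ)=(0.030700, 0.440800) → end (x,ẋ)=(0.359028, 1.439149)
phase 2: p=0.3953, T=0.618, ωT=1.914688, cosh=3.466103, sinh=3.318716; start (x,ẋ)=(0.359028, 1.439149) → end (x,ẋ)=(1.811158, 4.615286)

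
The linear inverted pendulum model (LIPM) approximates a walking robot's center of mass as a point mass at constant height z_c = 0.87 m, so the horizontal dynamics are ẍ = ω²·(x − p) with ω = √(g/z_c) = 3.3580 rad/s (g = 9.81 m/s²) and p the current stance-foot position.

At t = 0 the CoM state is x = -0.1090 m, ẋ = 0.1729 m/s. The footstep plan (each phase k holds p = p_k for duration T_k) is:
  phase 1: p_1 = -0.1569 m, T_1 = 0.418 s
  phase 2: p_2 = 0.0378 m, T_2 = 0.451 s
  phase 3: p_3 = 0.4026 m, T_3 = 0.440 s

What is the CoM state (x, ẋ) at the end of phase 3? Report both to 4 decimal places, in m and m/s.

phase 1: p=-0.1569, T=0.418, ωT=1.403644, cosh=2.157852, sinh=1.912152; start (x,ẋ)=(-0.109000, 0.172900) → end (x,ẋ)=(0.044916, 0.680659)
phase 2: p=0.0378, T=0.451, ωT=1.514458, cosh=2.383442, sinh=2.163514; start (x,ẋ)=(0.044916, 0.680659) → end (x,ẋ)=(0.493300, 1.674008)
phase 3: p=0.4026, T=0.440, ωT=1.477520, cosh=2.305134, sinh=2.076931; start (x,ẋ)=(0.493300, 1.674008) → end (x,ẋ)=(1.647053, 4.491382)

x = 1.6471, ẋ = 4.4914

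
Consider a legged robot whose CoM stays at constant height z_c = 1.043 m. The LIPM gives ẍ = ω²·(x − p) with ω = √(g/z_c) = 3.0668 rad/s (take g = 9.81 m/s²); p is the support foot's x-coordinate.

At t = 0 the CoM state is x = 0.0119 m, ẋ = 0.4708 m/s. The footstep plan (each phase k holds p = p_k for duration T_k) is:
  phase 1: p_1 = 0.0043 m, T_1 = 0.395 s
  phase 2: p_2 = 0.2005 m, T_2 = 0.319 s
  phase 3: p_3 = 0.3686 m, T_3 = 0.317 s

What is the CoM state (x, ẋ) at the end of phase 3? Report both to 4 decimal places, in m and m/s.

x = 1.3101, ẋ = 3.1868

phase 1: p=0.0043, T=0.395, ωT=1.211386, cosh=1.827960, sinh=1.530176; start (x,ẋ)=(0.011900, 0.470800) → end (x,ẋ)=(0.253098, 0.896268)
phase 2: p=0.2005, T=0.319, ωT=0.978309, cosh=1.517951, sinh=1.142004; start (x,ẋ)=(0.253098, 0.896268) → end (x,ẋ)=(0.614090, 1.544703)
phase 3: p=0.3686, T=0.317, ωT=0.972176, cosh=1.510975, sinh=1.132715; start (x,ẋ)=(0.614090, 1.544703) → end (x,ẋ)=(1.310061, 3.186793)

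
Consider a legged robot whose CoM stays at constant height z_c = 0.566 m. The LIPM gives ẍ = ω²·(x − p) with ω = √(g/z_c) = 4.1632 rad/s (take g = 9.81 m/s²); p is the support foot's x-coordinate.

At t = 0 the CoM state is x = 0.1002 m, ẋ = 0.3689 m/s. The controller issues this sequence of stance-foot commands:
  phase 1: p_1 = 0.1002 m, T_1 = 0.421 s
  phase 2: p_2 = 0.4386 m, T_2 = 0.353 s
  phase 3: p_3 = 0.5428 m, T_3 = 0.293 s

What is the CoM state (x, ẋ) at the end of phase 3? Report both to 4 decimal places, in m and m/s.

phase 1: p=0.1002, T=0.421, ωT=1.752707, cosh=2.971753, sinh=2.798449; start (x,ẋ)=(0.100200, 0.368900) → end (x,ẋ)=(0.348170, 1.096280)
phase 2: p=0.4386, T=0.353, ωT=1.469610, cosh=2.288776, sinh=2.058761; start (x,ẋ)=(0.348170, 1.096280) → end (x,ẋ)=(0.773751, 1.734059)
phase 3: p=0.5428, T=0.293, ωT=1.219818, cosh=1.840927, sinh=1.545643; start (x,ẋ)=(0.773751, 1.734059) → end (x,ẋ)=(1.611757, 4.678407)

x = 1.6118, ẋ = 4.6784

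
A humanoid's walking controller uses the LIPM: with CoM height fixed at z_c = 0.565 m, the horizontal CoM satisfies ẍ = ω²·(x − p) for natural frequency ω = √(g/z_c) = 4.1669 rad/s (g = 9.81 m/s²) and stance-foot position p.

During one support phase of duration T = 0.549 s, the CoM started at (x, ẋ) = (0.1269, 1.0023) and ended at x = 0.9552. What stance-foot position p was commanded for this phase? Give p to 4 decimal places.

ωT = 4.1669·0.549 = 2.287628; cosh(ωT) = 4.976525, sinh(ωT) = 4.875018
x(T) = p + (x₀−p)·cosh(ωT) + (ẋ₀/ω)·sinh(ωT) ⇒ p·(1 − cosh) = x(T) − x₀·cosh − (ẋ₀/ω)·sinh
numerator   = 0.9552 − (0.1269)·4.976525 − (1.0023/4.1669)·4.875018 = -0.848951
denominator = 1 − 4.976525 = -3.976525
p = -0.848951 / -3.976525 = 0.2135

p = 0.2135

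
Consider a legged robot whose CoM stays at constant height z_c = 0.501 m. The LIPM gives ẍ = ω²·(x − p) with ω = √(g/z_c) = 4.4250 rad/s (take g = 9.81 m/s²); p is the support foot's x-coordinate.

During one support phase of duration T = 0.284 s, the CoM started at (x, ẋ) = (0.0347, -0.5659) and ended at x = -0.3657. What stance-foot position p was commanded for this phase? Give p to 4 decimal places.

p = 0.2504

ωT = 4.4250·0.284 = 1.256700; cosh(ωT) = 1.899199, sinh(ωT) = 1.614608
x(T) = p + (x₀−p)·cosh(ωT) + (ẋ₀/ω)·sinh(ωT) ⇒ p·(1 − cosh) = x(T) − x₀·cosh − (ẋ₀/ω)·sinh
numerator   = -0.3657 − (0.0347)·1.899199 − (-0.5659/4.4250)·1.614608 = -0.225115
denominator = 1 − 1.899199 = -0.899199
p = -0.225115 / -0.899199 = 0.2504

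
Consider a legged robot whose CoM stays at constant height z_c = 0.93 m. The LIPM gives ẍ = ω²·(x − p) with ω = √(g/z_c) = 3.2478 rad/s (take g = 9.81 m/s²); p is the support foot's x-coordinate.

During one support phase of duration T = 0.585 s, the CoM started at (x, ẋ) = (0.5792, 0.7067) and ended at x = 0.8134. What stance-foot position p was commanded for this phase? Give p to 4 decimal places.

ωT = 3.2478·0.585 = 1.899963; cosh(ωT) = 3.417611, sinh(ωT) = 3.268036
x(T) = p + (x₀−p)·cosh(ωT) + (ẋ₀/ω)·sinh(ωT) ⇒ p·(1 − cosh) = x(T) − x₀·cosh − (ẋ₀/ω)·sinh
numerator   = 0.8134 − (0.5792)·3.417611 − (0.7067/3.2478)·3.268036 = -1.877183
denominator = 1 − 3.417611 = -2.417611
p = -1.877183 / -2.417611 = 0.7765

p = 0.7765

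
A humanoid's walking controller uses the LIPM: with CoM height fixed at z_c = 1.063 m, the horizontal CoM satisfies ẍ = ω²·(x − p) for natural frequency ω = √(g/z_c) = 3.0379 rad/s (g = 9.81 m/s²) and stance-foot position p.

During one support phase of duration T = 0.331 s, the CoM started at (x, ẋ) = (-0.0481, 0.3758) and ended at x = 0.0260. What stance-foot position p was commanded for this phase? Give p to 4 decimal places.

p = 0.0835

ωT = 3.0379·0.331 = 1.005545; cosh(ωT) = 1.549621, sinh(ωT) = 1.183776
x(T) = p + (x₀−p)·cosh(ωT) + (ẋ₀/ω)·sinh(ωT) ⇒ p·(1 − cosh) = x(T) − x₀·cosh − (ẋ₀/ω)·sinh
numerator   = 0.0260 − (-0.0481)·1.549621 − (0.3758/3.0379)·1.183776 = -0.045901
denominator = 1 − 1.549621 = -0.549621
p = -0.045901 / -0.549621 = 0.0835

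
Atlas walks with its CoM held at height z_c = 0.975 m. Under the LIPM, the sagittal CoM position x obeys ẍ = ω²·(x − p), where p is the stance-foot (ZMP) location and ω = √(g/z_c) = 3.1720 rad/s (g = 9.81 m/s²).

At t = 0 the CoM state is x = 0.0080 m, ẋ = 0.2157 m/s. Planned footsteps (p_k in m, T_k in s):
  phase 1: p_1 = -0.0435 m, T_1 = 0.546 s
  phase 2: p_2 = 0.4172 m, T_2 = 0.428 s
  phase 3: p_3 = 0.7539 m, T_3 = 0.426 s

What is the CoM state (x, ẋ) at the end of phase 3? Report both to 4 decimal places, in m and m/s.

x = 1.6559, ẋ = 3.2357

phase 1: p=-0.0435, T=0.546, ωT=1.731912, cosh=2.914197, sinh=2.737252; start (x,ẋ)=(0.008000, 0.215700) → end (x,ẋ)=(0.292718, 1.075744)
phase 2: p=0.4172, T=0.428, ωT=1.357616, cosh=2.072095, sinh=1.814821; start (x,ẋ)=(0.292718, 1.075744) → end (x,ẋ)=(0.774735, 1.512448)
phase 3: p=0.7539, T=0.426, ωT=1.351272, cosh=2.060623, sinh=1.801712; start (x,ẋ)=(0.774735, 1.512448) → end (x,ẋ)=(1.655911, 3.235658)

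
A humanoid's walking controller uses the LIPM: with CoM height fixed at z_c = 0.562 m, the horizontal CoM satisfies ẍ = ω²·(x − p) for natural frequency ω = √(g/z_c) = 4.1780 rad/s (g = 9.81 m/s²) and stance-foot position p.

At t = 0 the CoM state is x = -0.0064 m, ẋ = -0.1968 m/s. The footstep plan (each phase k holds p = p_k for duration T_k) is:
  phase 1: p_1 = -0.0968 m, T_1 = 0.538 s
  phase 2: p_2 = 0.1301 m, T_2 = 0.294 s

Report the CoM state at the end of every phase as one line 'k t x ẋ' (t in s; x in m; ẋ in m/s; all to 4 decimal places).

phase 1: p=-0.0968, T=0.538, ωT=2.247764, cosh=4.786090, sinh=4.680455; start (x,ẋ)=(-0.006400, -0.196800) → end (x,ẋ)=(0.115395, 0.825864)
phase 2: p=0.1301, T=0.294, ωT=1.228332, cosh=1.854154, sinh=1.561374; start (x,ẋ)=(0.115395, 0.825864) → end (x,ẋ)=(0.411471, 1.435352)

1 0.5380 0.1154 0.8259
2 0.8320 0.4115 1.4354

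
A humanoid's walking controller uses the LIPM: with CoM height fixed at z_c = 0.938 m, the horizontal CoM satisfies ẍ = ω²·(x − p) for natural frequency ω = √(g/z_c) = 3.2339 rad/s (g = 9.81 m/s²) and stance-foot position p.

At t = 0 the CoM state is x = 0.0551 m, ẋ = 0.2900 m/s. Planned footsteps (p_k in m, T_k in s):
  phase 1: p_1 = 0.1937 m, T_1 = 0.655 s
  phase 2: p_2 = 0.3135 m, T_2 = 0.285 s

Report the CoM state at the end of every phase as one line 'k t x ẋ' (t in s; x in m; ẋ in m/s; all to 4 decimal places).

phase 1: p=0.1937, T=0.655, ωT=2.118205, cosh=4.218220, sinh=4.097973; start (x,ẋ)=(0.055100, 0.290000) → end (x,ẋ)=(-0.023460, -0.613503)
phase 2: p=0.3135, T=0.285, ωT=0.921662, cosh=1.455660, sinh=1.057803; start (x,ẋ)=(-0.023460, -0.613503) → end (x,ẋ)=(-0.377675, -2.045734)

1 0.6550 -0.0235 -0.6135
2 0.9400 -0.3777 -2.0457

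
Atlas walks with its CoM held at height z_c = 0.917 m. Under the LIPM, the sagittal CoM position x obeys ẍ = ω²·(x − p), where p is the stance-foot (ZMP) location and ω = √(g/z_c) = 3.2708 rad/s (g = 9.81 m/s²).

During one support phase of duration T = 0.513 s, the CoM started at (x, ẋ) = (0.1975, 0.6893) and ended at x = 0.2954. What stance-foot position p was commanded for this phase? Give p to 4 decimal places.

p = 0.4497

ωT = 3.2708·0.513 = 1.677920; cosh(ωT) = 2.770586, sinh(ωT) = 2.583824
x(T) = p + (x₀−p)·cosh(ωT) + (ẋ₀/ω)·sinh(ωT) ⇒ p·(1 − cosh) = x(T) − x₀·cosh − (ẋ₀/ω)·sinh
numerator   = 0.2954 − (0.1975)·2.770586 − (0.6893/3.2708)·2.583824 = -0.796315
denominator = 1 − 2.770586 = -1.770586
p = -0.796315 / -1.770586 = 0.4497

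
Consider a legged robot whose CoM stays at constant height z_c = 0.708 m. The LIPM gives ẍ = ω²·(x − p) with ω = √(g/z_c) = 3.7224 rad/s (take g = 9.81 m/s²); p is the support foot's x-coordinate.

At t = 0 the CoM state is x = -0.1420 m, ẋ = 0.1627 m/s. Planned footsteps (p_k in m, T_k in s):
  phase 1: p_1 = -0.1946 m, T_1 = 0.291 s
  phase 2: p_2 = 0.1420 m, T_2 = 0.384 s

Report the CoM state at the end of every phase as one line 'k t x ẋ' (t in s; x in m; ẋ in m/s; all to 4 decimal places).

1 0.2910 -0.0508 0.5239
2 0.6750 -0.0067 -0.2562

phase 1: p=-0.1946, T=0.291, ωT=1.083218, cosh=1.646338, sinh=1.307834; start (x,ẋ)=(-0.142000, 0.162700) → end (x,ẋ)=(-0.050839, 0.523931)
phase 2: p=0.1420, T=0.384, ωT=1.429402, cosh=2.207826, sinh=1.968374; start (x,ẋ)=(-0.050839, 0.523931) → end (x,ẋ)=(-0.006706, -0.256200)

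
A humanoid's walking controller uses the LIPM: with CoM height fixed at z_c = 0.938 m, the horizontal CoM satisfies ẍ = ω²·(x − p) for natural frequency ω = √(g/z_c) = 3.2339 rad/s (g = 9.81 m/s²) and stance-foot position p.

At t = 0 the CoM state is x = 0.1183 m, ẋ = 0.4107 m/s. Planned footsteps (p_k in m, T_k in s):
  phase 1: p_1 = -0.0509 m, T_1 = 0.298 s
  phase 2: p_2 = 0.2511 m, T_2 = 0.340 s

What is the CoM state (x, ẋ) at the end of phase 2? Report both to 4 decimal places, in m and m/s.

x = 0.9158, ẋ = 2.4575

phase 1: p=-0.0509, T=0.298, ωT=0.963702, cosh=1.501431, sinh=1.119953; start (x,ẋ)=(0.118300, 0.410700) → end (x,ẋ)=(0.345374, 1.229449)
phase 2: p=0.2511, T=0.340, ωT=1.099526, cosh=1.667886, sinh=1.334857; start (x,ẋ)=(0.345374, 1.229449) → end (x,ẋ)=(0.915818, 2.457542)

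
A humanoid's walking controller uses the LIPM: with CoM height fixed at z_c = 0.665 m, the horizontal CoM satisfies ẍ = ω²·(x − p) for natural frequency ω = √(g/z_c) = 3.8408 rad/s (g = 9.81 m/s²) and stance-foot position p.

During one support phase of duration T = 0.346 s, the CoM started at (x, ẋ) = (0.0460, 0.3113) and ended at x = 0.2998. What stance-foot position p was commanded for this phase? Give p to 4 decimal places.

ωT = 3.8408·0.346 = 1.328917; cosh(ωT) = 2.020857, sinh(ωT) = 1.756093
x(T) = p + (x₀−p)·cosh(ωT) + (ẋ₀/ω)·sinh(ωT) ⇒ p·(1 − cosh) = x(T) − x₀·cosh − (ẋ₀/ω)·sinh
numerator   = 0.2998 − (0.0460)·2.020857 − (0.3113/3.8408)·1.756093 = 0.064508
denominator = 1 − 2.020857 = -1.020857
p = 0.064508 / -1.020857 = -0.0632

p = -0.0632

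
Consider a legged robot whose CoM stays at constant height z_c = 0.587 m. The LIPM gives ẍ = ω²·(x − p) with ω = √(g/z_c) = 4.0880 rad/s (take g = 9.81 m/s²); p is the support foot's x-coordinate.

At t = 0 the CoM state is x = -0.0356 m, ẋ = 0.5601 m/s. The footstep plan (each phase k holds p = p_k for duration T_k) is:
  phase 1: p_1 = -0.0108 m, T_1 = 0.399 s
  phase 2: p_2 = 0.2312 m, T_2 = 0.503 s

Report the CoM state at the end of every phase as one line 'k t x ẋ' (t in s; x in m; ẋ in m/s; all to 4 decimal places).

phase 1: p=-0.0108, T=0.399, ωT=1.631112, cosh=2.652633, sinh=2.456921; start (x,ẋ)=(-0.035600, 0.560100) → end (x,ẋ)=(0.260039, 1.236651)
phase 2: p=0.2312, T=0.503, ωT=2.056264, cosh=3.972321, sinh=3.844390; start (x,ẋ)=(0.260039, 1.236651) → end (x,ẋ)=(1.508716, 5.365610)

1 0.3990 0.2600 1.2367
2 0.9020 1.5087 5.3656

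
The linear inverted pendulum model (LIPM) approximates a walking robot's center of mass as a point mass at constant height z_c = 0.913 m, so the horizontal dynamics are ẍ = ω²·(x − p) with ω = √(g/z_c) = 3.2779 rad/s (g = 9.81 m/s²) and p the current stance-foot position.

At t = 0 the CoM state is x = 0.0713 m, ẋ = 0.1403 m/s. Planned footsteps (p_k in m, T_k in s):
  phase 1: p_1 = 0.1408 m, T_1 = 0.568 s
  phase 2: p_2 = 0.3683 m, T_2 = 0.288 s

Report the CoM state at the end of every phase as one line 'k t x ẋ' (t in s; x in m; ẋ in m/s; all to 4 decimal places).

1 0.5680 0.0462 -0.2530
2 0.8560 -0.1925 -1.5260

phase 1: p=0.1408, T=0.568, ωT=1.861847, cosh=3.295500, sinh=3.140114; start (x,ẋ)=(0.071300, 0.140300) → end (x,ẋ)=(0.046165, -0.253004)
phase 2: p=0.3683, T=0.288, ωT=0.944035, cosh=1.479694, sinh=1.090639; start (x,ẋ)=(0.046165, -0.253004) → end (x,ẋ)=(-0.192541, -1.526001)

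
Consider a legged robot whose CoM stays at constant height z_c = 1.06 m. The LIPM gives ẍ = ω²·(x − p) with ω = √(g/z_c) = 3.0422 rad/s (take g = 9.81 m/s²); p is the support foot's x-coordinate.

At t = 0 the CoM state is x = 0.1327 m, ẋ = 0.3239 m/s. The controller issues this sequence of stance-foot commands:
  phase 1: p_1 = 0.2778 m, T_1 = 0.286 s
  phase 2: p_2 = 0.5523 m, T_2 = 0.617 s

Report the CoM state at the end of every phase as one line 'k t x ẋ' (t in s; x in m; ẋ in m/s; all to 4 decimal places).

phase 1: p=0.2778, T=0.286, ωT=0.870069, cosh=1.402999, sinh=0.984077; start (x,ẋ)=(0.132700, 0.323900) → end (x,ẋ)=(0.178998, 0.020037)
phase 2: p=0.5523, T=0.617, ωT=1.877037, cosh=3.343581, sinh=3.190538; start (x,ẋ)=(0.178998, 0.020037) → end (x,ẋ)=(-0.674850, -3.556364)

1 0.2860 0.1790 0.0200
2 0.9030 -0.6748 -3.5564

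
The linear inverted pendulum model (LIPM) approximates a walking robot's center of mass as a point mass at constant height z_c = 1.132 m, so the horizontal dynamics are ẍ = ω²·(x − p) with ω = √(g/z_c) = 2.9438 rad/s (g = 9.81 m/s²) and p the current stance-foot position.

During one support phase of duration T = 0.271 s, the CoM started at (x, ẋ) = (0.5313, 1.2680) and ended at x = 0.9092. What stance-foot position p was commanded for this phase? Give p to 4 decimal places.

p = 0.5413

ωT = 2.9438·0.271 = 0.797770; cosh(ωT) = 1.335458, sinh(ωT) = 0.885125
x(T) = p + (x₀−p)·cosh(ωT) + (ẋ₀/ω)·sinh(ωT) ⇒ p·(1 − cosh) = x(T) − x₀·cosh − (ẋ₀/ω)·sinh
numerator   = 0.9092 − (0.5313)·1.335458 − (1.2680/2.9438)·0.885125 = -0.181584
denominator = 1 − 1.335458 = -0.335458
p = -0.181584 / -0.335458 = 0.5413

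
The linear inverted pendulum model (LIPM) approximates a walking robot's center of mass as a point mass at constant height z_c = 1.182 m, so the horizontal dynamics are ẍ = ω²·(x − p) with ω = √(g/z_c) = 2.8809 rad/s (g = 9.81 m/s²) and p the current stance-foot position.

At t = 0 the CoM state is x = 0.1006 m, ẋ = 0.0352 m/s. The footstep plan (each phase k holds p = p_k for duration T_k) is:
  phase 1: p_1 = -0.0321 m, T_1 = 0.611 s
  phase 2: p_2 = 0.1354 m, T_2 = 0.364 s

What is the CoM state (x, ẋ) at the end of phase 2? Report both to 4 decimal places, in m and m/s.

x = 1.0729, ẋ = 2.8489

phase 1: p=-0.0321, T=0.611, ωT=1.760230, cosh=2.992890, sinh=2.820884; start (x,ẋ)=(0.100600, 0.035200) → end (x,ẋ)=(0.399523, 1.183761)
phase 2: p=0.1354, T=0.364, ωT=1.048648, cosh=1.602100, sinh=1.251689; start (x,ẋ)=(0.399523, 1.183761) → end (x,ẋ)=(1.072870, 2.848929)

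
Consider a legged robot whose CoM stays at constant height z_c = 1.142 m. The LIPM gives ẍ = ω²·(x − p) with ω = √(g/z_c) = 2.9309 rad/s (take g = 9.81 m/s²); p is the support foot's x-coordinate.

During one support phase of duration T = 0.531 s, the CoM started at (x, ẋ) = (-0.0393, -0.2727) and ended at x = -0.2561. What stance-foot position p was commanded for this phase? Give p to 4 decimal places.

ωT = 2.9309·0.531 = 1.556308; cosh(ωT) = 2.476098, sinh(ωT) = 2.265185
x(T) = p + (x₀−p)·cosh(ωT) + (ẋ₀/ω)·sinh(ωT) ⇒ p·(1 − cosh) = x(T) − x₀·cosh − (ẋ₀/ω)·sinh
numerator   = -0.2561 − (-0.0393)·2.476098 − (-0.2727/2.9309)·2.265185 = 0.051970
denominator = 1 − 2.476098 = -1.476098
p = 0.051970 / -1.476098 = -0.0352

p = -0.0352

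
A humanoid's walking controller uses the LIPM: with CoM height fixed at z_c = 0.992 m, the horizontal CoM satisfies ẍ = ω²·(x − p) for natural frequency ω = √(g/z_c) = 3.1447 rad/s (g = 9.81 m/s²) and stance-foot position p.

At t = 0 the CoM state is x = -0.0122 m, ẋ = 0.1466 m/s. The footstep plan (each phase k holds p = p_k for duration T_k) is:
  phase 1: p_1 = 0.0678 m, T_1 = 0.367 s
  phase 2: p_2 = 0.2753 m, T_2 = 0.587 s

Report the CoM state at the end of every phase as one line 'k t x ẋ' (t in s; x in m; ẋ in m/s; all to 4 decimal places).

1 0.3670 -0.0051 -0.1037
2 0.9540 -0.7366 -3.0594

phase 1: p=0.0678, T=0.367, ωT=1.154105, cosh=1.743262, sinh=1.427922; start (x,ẋ)=(-0.012200, 0.146600) → end (x,ẋ)=(-0.005094, -0.103669)
phase 2: p=0.2753, T=0.587, ωT=1.845939, cosh=3.245961, sinh=3.088084; start (x,ẋ)=(-0.005094, -0.103669) → end (x,ẋ)=(-0.736650, -3.059437)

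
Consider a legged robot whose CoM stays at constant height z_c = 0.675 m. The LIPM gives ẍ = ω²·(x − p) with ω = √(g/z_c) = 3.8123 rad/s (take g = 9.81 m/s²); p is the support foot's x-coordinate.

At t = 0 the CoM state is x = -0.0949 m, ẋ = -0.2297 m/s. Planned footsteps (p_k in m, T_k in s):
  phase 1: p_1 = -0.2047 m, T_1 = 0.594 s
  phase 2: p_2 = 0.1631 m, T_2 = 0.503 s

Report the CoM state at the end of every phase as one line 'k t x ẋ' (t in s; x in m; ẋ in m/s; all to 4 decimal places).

1 0.5940 0.0426 0.8755
2 1.0970 0.5088 1.5140

phase 1: p=-0.2047, T=0.594, ωT=2.264506, cosh=4.865126, sinh=4.761244; start (x,ẋ)=(-0.094900, -0.229700) → end (x,ẋ)=(0.042615, 0.875492)
phase 2: p=0.1631, T=0.503, ωT=1.917587, cosh=3.475740, sinh=3.328779; start (x,ẋ)=(0.042615, 0.875492) → end (x,ẋ)=(0.508776, 1.513989)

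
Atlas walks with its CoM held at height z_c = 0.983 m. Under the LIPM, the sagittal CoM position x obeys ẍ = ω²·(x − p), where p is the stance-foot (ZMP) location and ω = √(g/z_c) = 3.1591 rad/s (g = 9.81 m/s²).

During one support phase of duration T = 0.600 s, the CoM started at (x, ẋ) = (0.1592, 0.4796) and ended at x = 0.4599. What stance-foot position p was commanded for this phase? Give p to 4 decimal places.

p = 0.2396

ωT = 3.1591·0.600 = 1.895460; cosh(ωT) = 3.402929, sinh(ωT) = 3.252680
x(T) = p + (x₀−p)·cosh(ωT) + (ẋ₀/ω)·sinh(ωT) ⇒ p·(1 − cosh) = x(T) − x₀·cosh − (ẋ₀/ω)·sinh
numerator   = 0.4599 − (0.1592)·3.402929 − (0.4796/3.1591)·3.252680 = -0.575653
denominator = 1 − 3.402929 = -2.402929
p = -0.575653 / -2.402929 = 0.2396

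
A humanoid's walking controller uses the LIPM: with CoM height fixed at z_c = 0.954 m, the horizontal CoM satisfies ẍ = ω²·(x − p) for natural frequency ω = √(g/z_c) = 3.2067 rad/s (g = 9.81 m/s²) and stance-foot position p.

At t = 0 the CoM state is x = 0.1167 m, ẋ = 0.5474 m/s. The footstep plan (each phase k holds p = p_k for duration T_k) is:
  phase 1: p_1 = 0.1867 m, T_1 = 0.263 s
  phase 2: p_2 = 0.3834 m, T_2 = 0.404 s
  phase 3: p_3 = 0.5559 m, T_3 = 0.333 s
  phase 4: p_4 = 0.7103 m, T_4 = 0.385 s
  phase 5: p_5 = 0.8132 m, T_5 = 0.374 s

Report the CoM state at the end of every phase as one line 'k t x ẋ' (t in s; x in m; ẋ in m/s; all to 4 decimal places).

phase 1: p=0.1867, T=0.263, ωT=0.843362, cosh=1.377215, sinh=0.946953; start (x,ẋ)=(0.116700, 0.547400) → end (x,ẋ)=(0.251945, 0.541326)
phase 2: p=0.3834, T=0.404, ωT=1.295507, cosh=1.963303, sinh=1.689544; start (x,ẋ)=(0.251945, 0.541326) → end (x,ẋ)=(0.410527, 0.350580)
phase 3: p=0.5559, T=0.333, ωT=1.067831, cosh=1.626408, sinh=1.282655; start (x,ẋ)=(0.410527, 0.350580) → end (x,ẋ)=(0.459693, -0.027747)
phase 4: p=0.7103, T=0.385, ωT=1.234580, cosh=1.863945, sinh=1.572988; start (x,ẋ)=(0.459693, -0.027747) → end (x,ẋ)=(0.229571, -1.315807)
phase 5: p=0.8132, T=0.374, ωT=1.199306, cosh=1.809608, sinh=1.508205; start (x,ẋ)=(0.229571, -1.315807) → end (x,ẋ)=(-0.861802, -5.203733)

1 0.2630 0.2519 0.5413
2 0.6670 0.4105 0.3506
3 1.0000 0.4597 -0.0277
4 1.3850 0.2296 -1.3158
5 1.7590 -0.8618 -5.2037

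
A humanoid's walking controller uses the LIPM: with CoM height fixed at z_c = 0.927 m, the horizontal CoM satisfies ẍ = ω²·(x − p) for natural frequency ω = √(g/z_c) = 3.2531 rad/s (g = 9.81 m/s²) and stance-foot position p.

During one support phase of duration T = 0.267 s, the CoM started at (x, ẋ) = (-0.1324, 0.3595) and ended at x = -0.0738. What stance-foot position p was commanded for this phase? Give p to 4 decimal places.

ωT = 3.2531·0.267 = 0.868578; cosh(ωT) = 1.401533, sinh(ωT) = 0.981985
x(T) = p + (x₀−p)·cosh(ωT) + (ẋ₀/ω)·sinh(ωT) ⇒ p·(1 − cosh) = x(T) − x₀·cosh − (ẋ₀/ω)·sinh
numerator   = -0.0738 − (-0.1324)·1.401533 − (0.3595/3.2531)·0.981985 = 0.003244
denominator = 1 − 1.401533 = -0.401533
p = 0.003244 / -0.401533 = -0.0081

p = -0.0081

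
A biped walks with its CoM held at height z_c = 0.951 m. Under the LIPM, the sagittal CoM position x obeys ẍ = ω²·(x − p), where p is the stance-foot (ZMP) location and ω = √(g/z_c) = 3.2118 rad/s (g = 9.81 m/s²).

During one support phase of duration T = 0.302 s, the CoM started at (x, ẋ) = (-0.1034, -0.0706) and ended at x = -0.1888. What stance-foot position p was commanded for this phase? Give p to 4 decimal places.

ωT = 3.2118·0.302 = 0.969964; cosh(ωT) = 1.508473, sinh(ωT) = 1.129376
x(T) = p + (x₀−p)·cosh(ωT) + (ẋ₀/ω)·sinh(ωT) ⇒ p·(1 − cosh) = x(T) − x₀·cosh − (ẋ₀/ω)·sinh
numerator   = -0.1888 − (-0.1034)·1.508473 − (-0.0706/3.2118)·1.129376 = -0.007999
denominator = 1 − 1.508473 = -0.508473
p = -0.007999 / -0.508473 = 0.0157

p = 0.0157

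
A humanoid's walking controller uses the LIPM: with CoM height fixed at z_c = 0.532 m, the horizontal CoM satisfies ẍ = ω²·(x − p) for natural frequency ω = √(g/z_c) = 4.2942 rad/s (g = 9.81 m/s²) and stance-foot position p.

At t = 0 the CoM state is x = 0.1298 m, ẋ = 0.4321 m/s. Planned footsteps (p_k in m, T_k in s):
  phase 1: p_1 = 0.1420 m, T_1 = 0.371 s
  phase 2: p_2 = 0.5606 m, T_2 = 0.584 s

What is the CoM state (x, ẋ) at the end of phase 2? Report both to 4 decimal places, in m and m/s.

phase 1: p=0.1420, T=0.371, ωT=1.593148, cosh=2.561248, sinh=2.357963; start (x,ẋ)=(0.129800, 0.432100) → end (x,ẋ)=(0.348021, 0.983183)
phase 2: p=0.5606, T=0.584, ωT=2.507813, cosh=6.179746, sinh=6.098300; start (x,ẋ)=(0.348021, 0.983183) → end (x,ẋ)=(0.643157, 0.508941)

x = 0.6432, ẋ = 0.5089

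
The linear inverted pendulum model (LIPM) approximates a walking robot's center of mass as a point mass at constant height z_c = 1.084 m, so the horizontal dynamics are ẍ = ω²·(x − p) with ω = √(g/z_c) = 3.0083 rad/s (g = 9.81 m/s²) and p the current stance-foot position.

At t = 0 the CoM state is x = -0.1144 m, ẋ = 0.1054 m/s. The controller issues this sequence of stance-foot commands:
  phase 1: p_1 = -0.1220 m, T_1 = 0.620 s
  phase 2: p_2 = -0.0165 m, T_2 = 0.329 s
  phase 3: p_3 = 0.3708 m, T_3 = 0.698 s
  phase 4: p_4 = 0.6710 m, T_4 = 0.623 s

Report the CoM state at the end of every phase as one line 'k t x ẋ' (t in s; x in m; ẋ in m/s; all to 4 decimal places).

phase 1: p=-0.1220, T=0.620, ωT=1.865146, cosh=3.305876, sinh=3.151002; start (x,ẋ)=(-0.114400, 0.105400) → end (x,ẋ)=(0.013524, 0.420481)
phase 2: p=-0.0165, T=0.329, ωT=0.989731, cosh=1.531093, sinh=1.159417; start (x,ẋ)=(0.013524, 0.420481) → end (x,ẋ)=(0.191526, 0.748517)
phase 3: p=0.3708, T=0.698, ωT=2.099793, cosh=4.143482, sinh=4.021001; start (x,ẋ)=(0.191526, 0.748517) → end (x,ẋ)=(0.628476, 0.932902)
phase 4: p=0.6710, T=0.623, ωT=1.874171, cosh=3.334449, sinh=3.180966; start (x,ẋ)=(0.628476, 0.932902) → end (x,ẋ)=(1.515653, 2.703788)

1 0.6200 0.0135 0.4205
2 0.9490 0.1915 0.7485
3 1.6470 0.6285 0.9329
4 2.2700 1.5157 2.7038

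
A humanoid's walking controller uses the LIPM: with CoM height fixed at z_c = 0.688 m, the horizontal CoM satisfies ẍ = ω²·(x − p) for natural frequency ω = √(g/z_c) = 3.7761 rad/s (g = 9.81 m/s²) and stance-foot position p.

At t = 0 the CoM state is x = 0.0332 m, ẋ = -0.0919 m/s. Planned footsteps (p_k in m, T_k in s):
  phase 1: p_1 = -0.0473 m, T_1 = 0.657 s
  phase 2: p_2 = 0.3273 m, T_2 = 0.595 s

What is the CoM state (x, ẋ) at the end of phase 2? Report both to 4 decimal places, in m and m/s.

x = 1.7107, ẋ = 5.3700

phase 1: p=-0.0473, T=0.657, ωT=2.480898, cosh=6.017828, sinh=5.934160; start (x,ẋ)=(0.033200, -0.091900) → end (x,ẋ)=(0.292714, 1.250804)
phase 2: p=0.3273, T=0.595, ωT=2.246779, cosh=4.781484, sinh=4.675745; start (x,ẋ)=(0.292714, 1.250804) → end (x,ẋ)=(1.710732, 5.370045)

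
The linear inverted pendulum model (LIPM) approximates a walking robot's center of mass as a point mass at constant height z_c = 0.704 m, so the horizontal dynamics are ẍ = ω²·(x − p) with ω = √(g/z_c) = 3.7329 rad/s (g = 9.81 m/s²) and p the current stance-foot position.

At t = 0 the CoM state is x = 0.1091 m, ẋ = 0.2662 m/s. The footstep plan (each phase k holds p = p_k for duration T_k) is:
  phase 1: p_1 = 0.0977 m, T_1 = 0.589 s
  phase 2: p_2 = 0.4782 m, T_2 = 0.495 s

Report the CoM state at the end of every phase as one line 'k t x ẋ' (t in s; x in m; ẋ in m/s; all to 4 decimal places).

1 0.5890 0.4671 1.4038
2 1.0840 1.6058 4.4368

phase 1: p=0.0977, T=0.589, ωT=2.198678, cosh=4.562020, sinh=4.451071; start (x,ẋ)=(0.109100, 0.266200) → end (x,ẋ)=(0.467121, 1.403825)
phase 2: p=0.4782, T=0.495, ωT=1.847785, cosh=3.251669, sinh=3.094083; start (x,ẋ)=(0.467121, 1.403825) → end (x,ẋ)=(1.605762, 4.436815)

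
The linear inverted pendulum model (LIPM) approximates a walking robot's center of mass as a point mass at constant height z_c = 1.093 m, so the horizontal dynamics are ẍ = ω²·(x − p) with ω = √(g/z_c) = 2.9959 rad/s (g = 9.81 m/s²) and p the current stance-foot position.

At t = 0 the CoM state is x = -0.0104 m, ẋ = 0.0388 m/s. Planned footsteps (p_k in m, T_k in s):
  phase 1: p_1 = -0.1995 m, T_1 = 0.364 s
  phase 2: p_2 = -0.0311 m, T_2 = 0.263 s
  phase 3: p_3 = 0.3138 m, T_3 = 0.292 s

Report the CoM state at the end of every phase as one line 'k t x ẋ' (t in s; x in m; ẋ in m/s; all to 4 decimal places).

1 0.3640 0.1307 0.8120
2 0.6270 0.4200 1.5001
3 0.9190 0.9593 2.4268

phase 1: p=-0.1995, T=0.364, ωT=1.090508, cosh=1.655915, sinh=1.319869; start (x,ẋ)=(-0.010400, 0.038800) → end (x,ẋ)=(0.130727, 0.811988)
phase 2: p=-0.0311, T=0.263, ωT=0.787922, cosh=1.326805, sinh=0.872016; start (x,ẋ)=(0.130727, 0.811988) → end (x,ẋ)=(0.419959, 1.500119)
phase 3: p=0.3138, T=0.292, ωT=0.874803, cosh=1.407673, sinh=0.990729; start (x,ẋ)=(0.419959, 1.500119) → end (x,ẋ)=(0.959318, 2.426770)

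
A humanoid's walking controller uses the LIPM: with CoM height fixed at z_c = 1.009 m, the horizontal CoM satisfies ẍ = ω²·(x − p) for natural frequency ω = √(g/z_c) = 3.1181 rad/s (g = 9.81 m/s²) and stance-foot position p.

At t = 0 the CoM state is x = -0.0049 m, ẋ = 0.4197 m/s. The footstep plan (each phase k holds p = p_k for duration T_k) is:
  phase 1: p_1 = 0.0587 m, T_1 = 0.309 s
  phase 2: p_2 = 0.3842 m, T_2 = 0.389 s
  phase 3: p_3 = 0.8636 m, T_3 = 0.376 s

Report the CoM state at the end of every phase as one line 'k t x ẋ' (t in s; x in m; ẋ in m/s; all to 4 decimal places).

1 0.3090 0.1139 0.4080
2 0.6980 0.0901 -0.5451
3 1.0740 -0.7605 -4.4861

phase 1: p=0.0587, T=0.309, ωT=0.963493, cosh=1.501196, sinh=1.119639; start (x,ẋ)=(-0.004900, 0.419700) → end (x,ẋ)=(0.113929, 0.408015)
phase 2: p=0.3842, T=0.389, ωT=1.212941, cosh=1.830342, sinh=1.533020; start (x,ẋ)=(0.113929, 0.408015) → end (x,ẋ)=(0.090113, -0.545120)
phase 3: p=0.8636, T=0.376, ωT=1.172406, cosh=1.769687, sinh=1.460066; start (x,ẋ)=(0.090113, -0.545120) → end (x,ẋ)=(-0.760486, -4.486094)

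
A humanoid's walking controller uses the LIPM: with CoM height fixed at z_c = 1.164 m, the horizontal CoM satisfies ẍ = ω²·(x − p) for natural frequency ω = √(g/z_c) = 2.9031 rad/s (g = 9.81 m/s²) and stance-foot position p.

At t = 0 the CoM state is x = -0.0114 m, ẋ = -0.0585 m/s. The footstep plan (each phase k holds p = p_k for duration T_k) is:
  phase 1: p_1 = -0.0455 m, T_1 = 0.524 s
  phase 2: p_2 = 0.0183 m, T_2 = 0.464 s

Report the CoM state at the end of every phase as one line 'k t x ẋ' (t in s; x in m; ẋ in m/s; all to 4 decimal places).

phase 1: p=-0.0455, T=0.524, ωT=1.521224, cosh=2.398136, sinh=2.179691; start (x,ẋ)=(-0.011400, -0.058500) → end (x,ẋ)=(-0.007646, 0.075489)
phase 2: p=0.0183, T=0.464, ωT=1.347038, cosh=2.053014, sinh=1.793005; start (x,ẋ)=(-0.007646, 0.075489) → end (x,ẋ)=(0.011655, 0.019923)

1 0.5240 -0.0076 0.0755
2 0.9880 0.0117 0.0199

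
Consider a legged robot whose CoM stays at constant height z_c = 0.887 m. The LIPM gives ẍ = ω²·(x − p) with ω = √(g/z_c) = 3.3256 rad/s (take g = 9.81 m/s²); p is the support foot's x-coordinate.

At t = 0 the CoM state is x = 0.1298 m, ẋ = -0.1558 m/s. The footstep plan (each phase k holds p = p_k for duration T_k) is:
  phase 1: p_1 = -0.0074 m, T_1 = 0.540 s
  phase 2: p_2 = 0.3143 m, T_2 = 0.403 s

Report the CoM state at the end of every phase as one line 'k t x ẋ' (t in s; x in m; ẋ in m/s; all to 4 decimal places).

1 0.5400 0.2800 0.8543
2 0.9430 0.7014 1.5407

phase 1: p=-0.0074, T=0.540, ωT=1.795824, cosh=3.095214, sinh=2.929223; start (x,ẋ)=(0.129800, -0.155800) → end (x,ẋ)=(0.280033, 0.854289)
phase 2: p=0.3143, T=0.403, ωT=1.340217, cosh=2.040830, sinh=1.779041; start (x,ẋ)=(0.280033, 0.854289) → end (x,ẋ)=(0.701372, 1.540723)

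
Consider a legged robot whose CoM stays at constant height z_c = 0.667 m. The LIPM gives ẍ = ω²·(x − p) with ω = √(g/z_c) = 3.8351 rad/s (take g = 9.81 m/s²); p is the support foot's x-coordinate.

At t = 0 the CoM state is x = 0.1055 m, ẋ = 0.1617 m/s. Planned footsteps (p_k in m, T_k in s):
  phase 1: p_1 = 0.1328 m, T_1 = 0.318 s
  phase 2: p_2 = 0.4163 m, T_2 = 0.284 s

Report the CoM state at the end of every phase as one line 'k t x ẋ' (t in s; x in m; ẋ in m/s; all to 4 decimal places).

phase 1: p=0.1328, T=0.318, ωT=1.219562, cosh=1.840532, sinh=1.545172; start (x,ẋ)=(0.105500, 0.161700) → end (x,ẋ)=(0.147703, 0.135837)
phase 2: p=0.4163, T=0.284, ωT=1.089168, cosh=1.654149, sinh=1.317653; start (x,ẋ)=(0.147703, 0.135837) → end (x,ẋ)=(0.018671, -1.132615)

1 0.3180 0.1477 0.1358
2 0.6020 0.0187 -1.1326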